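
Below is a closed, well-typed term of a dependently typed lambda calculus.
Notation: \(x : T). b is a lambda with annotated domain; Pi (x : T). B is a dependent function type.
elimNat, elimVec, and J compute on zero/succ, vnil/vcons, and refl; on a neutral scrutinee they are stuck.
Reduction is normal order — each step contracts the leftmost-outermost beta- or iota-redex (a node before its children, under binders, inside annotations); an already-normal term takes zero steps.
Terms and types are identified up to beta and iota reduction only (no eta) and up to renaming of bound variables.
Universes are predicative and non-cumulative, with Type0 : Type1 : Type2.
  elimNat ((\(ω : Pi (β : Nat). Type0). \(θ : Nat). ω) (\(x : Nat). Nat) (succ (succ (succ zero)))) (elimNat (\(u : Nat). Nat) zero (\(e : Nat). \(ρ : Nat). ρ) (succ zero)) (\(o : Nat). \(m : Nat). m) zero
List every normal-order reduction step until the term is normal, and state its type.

normal-order reduction sequence:
  elimNat ((\(ω : Pi (β : Nat). Type0). \(θ : Nat). ω) (\(x : Nat). Nat) (succ (succ (succ zero)))) (elimNat (\(u : Nat). Nat) zero (\(e : Nat). \(ρ : Nat). ρ) (succ zero)) (\(o : Nat). \(m : Nat). m) zero
  ~> elimNat (\(ω : Nat). Nat) zero (\(β : Nat). \(θ : Nat). θ) (succ zero)
  ~> (\(ω : Nat). \(β : Nat). β) zero (elimNat (\(θ : Nat). Nat) zero (\(x : Nat). \(u : Nat). u) zero)
  ~> (\(ω : Nat). ω) (elimNat (\(β : Nat). Nat) zero (\(θ : Nat). \(x : Nat). x) zero)
  ~> elimNat (\(ω : Nat). Nat) zero (\(β : Nat). \(θ : Nat). θ) zero
  ~> zero
the term's type:
  Nat


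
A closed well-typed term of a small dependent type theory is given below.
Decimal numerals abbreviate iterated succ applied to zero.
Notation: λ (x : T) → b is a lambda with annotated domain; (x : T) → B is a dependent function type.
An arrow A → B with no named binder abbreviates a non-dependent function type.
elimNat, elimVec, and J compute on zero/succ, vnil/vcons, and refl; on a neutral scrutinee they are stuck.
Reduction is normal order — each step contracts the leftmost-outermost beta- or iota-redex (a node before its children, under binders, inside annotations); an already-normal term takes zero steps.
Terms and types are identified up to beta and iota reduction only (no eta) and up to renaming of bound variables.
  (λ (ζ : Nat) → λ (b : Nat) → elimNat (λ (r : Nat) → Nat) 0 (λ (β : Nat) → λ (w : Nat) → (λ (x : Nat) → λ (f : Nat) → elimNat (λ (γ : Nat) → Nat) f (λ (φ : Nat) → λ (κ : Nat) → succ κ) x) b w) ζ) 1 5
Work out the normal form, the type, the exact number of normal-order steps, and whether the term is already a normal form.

resulting normal form:
  5
the term's type:
  Nat
reduction steps (normal order): 24
already normal: no
first redex: a beta-redex


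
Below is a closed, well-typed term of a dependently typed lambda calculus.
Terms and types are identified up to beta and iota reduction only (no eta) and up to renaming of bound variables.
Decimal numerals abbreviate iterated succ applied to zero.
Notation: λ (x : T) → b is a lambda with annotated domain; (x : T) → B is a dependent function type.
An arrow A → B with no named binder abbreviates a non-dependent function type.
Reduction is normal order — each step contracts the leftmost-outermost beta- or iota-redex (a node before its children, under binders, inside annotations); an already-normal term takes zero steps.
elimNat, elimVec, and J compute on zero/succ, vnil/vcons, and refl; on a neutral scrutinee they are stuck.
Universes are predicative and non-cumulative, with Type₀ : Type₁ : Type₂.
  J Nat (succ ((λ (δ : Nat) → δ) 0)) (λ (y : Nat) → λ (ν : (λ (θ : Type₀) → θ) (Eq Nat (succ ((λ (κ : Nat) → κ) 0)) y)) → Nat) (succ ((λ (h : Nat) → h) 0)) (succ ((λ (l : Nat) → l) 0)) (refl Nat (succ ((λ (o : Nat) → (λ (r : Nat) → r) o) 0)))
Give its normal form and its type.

resulting normal form:
  1
inferred type:
  Nat
observation: the leftmost-outermost redex is a J iota-redex, and normalization takes 2 steps.


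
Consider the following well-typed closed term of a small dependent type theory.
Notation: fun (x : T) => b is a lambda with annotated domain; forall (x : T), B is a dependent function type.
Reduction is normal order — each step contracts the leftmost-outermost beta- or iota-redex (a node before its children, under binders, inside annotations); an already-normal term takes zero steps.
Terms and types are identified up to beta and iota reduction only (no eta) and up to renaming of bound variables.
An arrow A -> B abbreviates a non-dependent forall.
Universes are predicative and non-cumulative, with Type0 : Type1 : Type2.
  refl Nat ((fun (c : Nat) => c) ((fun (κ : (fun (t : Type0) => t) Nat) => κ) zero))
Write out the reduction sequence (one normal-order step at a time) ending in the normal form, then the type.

normal-order reduction sequence:
  refl Nat ((fun (c : Nat) => c) ((fun (κ : (fun (t : Type0) => t) Nat) => κ) zero))
  ~> refl Nat ((fun (c : (fun (κ : Type0) => κ) Nat) => c) zero)
  ~> refl Nat zero
the term's type:
  Eq Nat zero zero


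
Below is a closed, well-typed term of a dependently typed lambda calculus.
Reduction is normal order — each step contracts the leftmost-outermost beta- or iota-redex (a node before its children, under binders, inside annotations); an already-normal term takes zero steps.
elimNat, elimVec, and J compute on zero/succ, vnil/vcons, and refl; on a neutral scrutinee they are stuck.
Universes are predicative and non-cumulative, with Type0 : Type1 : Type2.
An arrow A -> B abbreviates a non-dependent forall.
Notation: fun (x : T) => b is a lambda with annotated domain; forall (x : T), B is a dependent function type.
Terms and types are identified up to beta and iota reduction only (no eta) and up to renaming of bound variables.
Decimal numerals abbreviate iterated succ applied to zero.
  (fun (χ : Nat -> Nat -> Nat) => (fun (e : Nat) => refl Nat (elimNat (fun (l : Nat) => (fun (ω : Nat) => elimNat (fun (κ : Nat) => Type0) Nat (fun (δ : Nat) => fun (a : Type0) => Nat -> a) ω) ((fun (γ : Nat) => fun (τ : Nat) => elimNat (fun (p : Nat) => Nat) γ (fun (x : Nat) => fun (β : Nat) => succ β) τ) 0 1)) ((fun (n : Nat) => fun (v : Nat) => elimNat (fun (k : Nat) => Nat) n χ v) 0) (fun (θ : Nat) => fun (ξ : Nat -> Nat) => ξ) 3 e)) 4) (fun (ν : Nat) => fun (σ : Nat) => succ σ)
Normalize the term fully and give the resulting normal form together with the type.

reduced normal form:
  refl Nat 4
the term's type:
  Eq Nat 4 4
observation: contracting a beta-redex first, the term normalizes in 27 steps.


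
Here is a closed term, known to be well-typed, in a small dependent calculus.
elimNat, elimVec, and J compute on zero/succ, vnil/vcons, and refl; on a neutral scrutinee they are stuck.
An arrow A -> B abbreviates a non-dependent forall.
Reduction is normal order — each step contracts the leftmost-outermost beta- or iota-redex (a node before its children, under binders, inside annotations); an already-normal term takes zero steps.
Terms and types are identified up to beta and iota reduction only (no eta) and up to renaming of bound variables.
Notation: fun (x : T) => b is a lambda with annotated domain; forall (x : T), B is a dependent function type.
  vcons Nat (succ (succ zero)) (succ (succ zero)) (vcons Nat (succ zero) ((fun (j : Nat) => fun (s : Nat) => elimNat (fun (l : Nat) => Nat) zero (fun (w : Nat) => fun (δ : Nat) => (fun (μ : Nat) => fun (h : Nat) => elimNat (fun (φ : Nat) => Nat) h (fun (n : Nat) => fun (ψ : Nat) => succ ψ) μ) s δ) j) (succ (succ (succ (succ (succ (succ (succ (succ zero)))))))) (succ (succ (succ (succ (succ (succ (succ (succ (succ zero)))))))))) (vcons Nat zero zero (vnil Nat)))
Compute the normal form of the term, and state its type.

normal form:
  vcons Nat (succ (succ zero)) (succ (succ zero)) (vcons Nat (succ zero) (succ (succ (succ (succ (succ (succ (succ (succ (succ (succ (succ (succ (succ (succ (succ (succ (succ (succ (succ (succ (succ (succ (succ (succ (succ (succ (succ (succ (succ (succ (succ (succ (succ (succ (succ (succ (succ (succ (succ (succ (succ (succ (succ (succ (succ (succ (succ (succ (succ (succ (succ (succ (succ (succ (succ (succ (succ (succ (succ (succ (succ (succ (succ (succ (succ (succ (succ (succ (succ (succ (succ (succ zero)))))))))))))))))))))))))))))))))))))))))))))))))))))))))))))))))))))))) (vcons Nat zero zero (vnil Nat)))
type:
  Vec Nat (succ (succ (succ zero)))


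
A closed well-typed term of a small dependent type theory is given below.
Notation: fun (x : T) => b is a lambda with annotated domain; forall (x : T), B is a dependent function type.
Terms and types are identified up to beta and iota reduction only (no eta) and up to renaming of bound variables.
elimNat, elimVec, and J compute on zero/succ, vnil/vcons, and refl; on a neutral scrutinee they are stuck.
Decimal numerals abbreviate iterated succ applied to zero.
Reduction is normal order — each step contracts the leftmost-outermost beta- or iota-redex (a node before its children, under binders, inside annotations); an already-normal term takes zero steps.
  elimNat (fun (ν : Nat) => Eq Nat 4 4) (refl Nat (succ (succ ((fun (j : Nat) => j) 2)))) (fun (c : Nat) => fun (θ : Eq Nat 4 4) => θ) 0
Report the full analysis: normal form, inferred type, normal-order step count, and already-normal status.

normal form:
  refl Nat 4
the term's type:
  Eq Nat 4 4
reduction steps (normal order): 2
term was already normal: no
first contracted redex: an elimNat iota-redex


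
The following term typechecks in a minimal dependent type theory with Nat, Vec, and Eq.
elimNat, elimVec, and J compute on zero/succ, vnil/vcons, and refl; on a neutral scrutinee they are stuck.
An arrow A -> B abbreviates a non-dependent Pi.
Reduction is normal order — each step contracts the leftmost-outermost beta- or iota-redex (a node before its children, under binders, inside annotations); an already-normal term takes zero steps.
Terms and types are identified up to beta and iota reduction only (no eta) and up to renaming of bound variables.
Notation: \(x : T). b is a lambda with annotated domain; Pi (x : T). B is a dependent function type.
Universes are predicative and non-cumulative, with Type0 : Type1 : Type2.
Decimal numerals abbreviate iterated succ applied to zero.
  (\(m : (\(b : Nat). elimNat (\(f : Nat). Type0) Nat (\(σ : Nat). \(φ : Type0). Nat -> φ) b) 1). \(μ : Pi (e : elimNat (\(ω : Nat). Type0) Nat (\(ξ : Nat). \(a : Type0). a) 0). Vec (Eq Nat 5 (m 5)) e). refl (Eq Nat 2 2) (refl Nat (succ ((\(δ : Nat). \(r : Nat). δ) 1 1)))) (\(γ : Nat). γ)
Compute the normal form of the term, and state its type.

reduced normal form:
  \(m : Pi (b : Nat). Vec (Eq Nat 5 5) b). refl (Eq Nat 2 2) (refl Nat 2)
the term's type:
  (Pi (m : Nat). Vec (Eq Nat 5 5) m) -> Eq (Eq Nat 2 2) (refl Nat 2) (refl Nat 2)
observation: normalization takes exactly 5 steps under the normal-order strategy.


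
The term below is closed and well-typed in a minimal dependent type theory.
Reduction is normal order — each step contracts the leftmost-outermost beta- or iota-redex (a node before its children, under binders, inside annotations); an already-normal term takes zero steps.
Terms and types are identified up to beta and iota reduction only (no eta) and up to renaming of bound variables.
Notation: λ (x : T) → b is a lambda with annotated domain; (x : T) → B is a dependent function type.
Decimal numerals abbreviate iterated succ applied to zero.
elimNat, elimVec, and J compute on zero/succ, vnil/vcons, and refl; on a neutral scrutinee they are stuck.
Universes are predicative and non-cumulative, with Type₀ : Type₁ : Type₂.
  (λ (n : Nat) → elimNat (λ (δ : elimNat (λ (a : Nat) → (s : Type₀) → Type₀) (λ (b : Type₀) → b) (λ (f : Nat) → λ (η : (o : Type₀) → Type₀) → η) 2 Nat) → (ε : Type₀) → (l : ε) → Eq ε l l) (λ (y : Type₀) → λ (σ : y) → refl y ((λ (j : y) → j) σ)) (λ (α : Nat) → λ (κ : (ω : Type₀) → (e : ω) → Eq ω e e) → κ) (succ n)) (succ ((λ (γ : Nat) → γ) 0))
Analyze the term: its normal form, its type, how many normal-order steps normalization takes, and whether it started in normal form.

normal form:
  λ (n : Type₀) → λ (δ : n) → refl n δ
the term's type:
  (n : Type₀) → (δ : n) → Eq n δ δ
steps to reach normal form (normal order): 18
started in normal form: no
first contracted redex: a beta-redex


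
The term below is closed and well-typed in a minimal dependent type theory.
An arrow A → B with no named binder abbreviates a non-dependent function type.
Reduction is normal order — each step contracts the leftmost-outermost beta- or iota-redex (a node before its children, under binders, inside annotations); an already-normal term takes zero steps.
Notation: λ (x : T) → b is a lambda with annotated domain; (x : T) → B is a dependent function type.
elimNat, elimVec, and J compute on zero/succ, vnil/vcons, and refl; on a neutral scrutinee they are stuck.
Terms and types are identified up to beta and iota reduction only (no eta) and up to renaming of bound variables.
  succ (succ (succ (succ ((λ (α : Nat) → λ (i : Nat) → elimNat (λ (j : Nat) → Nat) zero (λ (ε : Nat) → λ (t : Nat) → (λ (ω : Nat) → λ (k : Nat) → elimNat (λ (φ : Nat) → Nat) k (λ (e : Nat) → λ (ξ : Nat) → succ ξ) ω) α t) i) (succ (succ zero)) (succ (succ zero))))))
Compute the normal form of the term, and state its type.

reduced normal form:
  succ (succ (succ (succ (succ (succ (succ (succ zero)))))))
inferred type:
  Nat
observation: reduction starts at a beta-redex, and 27 normal-order steps reach the normal form.


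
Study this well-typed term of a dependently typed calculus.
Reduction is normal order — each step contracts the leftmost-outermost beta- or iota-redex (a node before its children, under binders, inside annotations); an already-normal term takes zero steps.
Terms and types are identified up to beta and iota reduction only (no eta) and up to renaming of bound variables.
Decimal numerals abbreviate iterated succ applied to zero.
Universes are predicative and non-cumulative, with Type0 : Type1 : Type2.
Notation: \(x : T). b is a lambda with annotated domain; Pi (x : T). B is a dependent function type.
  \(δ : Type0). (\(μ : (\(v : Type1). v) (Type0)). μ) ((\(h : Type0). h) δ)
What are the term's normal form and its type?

normal form:
  \(δ : Type0). δ
the term's type:
  Pi (δ : Type0). Type0


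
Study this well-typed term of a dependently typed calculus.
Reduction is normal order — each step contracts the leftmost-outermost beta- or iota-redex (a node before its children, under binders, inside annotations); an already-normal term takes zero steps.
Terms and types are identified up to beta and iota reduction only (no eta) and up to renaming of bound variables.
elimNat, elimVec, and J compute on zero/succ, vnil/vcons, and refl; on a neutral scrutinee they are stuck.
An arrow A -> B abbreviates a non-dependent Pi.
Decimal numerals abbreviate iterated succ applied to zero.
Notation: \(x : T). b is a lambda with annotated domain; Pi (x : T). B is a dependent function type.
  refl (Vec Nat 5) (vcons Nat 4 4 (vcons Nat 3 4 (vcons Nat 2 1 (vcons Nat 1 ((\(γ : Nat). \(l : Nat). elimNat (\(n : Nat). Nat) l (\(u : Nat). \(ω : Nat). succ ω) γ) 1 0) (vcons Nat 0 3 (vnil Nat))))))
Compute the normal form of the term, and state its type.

normal form:
  refl (Vec Nat 5) (vcons Nat 4 4 (vcons Nat 3 4 (vcons Nat 2 1 (vcons Nat 1 1 (vcons Nat 0 3 (vnil Nat))))))
the term's type:
  Eq (Vec Nat 5) (vcons Nat 4 4 (vcons Nat 3 4 (vcons Nat 2 1 (vcons Nat 1 1 (vcons Nat 0 3 (vnil Nat)))))) (vcons Nat 4 4 (vcons Nat 3 4 (vcons Nat 2 1 (vcons Nat 1 1 (vcons Nat 0 3 (vnil Nat))))))
observation: 6 normal-order steps normalize the term, beginning with a beta-redex.


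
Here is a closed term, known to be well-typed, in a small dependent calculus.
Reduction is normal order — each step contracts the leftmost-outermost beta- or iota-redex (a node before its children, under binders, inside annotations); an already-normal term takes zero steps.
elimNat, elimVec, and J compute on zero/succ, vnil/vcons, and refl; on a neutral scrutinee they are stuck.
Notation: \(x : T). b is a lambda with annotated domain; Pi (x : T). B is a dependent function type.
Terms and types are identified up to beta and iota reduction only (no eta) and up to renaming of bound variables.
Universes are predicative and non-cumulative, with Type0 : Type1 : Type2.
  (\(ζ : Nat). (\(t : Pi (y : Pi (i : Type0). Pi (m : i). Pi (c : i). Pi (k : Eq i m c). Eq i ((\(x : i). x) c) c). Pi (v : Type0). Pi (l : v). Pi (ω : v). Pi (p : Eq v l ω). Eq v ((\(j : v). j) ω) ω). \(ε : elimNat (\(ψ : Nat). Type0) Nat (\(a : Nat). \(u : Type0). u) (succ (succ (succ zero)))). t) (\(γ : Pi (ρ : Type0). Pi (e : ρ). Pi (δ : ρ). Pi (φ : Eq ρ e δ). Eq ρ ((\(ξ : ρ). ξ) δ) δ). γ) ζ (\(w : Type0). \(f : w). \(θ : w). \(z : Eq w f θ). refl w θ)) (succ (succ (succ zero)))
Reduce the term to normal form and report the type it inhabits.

resulting normal form:
  \(ζ : Type0). \(t : ζ). \(y : ζ). \(i : Eq ζ t y). refl ζ y
type:
  Pi (ζ : Type0). Pi (t : ζ). Pi (y : ζ). Pi (i : Eq ζ t y). Eq ζ y y
observation: normalization takes exactly 4 steps under the normal-order strategy.


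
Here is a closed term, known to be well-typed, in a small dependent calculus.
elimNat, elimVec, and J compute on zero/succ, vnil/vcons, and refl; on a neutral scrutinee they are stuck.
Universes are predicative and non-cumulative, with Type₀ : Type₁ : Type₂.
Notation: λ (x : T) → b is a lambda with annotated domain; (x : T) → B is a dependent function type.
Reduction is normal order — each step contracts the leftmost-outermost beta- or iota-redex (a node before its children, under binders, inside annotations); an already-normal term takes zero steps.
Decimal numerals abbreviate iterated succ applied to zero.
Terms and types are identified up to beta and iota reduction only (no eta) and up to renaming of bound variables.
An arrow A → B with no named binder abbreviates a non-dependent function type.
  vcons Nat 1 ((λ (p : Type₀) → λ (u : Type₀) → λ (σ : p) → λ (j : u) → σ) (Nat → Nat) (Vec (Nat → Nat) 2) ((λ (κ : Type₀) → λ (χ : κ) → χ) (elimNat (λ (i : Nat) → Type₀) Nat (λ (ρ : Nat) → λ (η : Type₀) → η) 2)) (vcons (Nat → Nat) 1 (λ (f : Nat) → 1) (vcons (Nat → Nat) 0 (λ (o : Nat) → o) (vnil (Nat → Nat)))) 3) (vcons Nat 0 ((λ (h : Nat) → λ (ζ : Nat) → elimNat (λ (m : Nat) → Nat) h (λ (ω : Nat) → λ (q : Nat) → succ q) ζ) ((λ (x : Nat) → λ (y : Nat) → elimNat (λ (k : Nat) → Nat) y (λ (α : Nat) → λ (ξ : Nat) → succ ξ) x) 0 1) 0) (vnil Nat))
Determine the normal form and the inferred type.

normal form:
  vcons Nat 1 3 (vcons Nat 0 1 (vnil Nat))
type:
  Vec Nat 2
observation: the term reaches its normal form after 12 normal-order steps.


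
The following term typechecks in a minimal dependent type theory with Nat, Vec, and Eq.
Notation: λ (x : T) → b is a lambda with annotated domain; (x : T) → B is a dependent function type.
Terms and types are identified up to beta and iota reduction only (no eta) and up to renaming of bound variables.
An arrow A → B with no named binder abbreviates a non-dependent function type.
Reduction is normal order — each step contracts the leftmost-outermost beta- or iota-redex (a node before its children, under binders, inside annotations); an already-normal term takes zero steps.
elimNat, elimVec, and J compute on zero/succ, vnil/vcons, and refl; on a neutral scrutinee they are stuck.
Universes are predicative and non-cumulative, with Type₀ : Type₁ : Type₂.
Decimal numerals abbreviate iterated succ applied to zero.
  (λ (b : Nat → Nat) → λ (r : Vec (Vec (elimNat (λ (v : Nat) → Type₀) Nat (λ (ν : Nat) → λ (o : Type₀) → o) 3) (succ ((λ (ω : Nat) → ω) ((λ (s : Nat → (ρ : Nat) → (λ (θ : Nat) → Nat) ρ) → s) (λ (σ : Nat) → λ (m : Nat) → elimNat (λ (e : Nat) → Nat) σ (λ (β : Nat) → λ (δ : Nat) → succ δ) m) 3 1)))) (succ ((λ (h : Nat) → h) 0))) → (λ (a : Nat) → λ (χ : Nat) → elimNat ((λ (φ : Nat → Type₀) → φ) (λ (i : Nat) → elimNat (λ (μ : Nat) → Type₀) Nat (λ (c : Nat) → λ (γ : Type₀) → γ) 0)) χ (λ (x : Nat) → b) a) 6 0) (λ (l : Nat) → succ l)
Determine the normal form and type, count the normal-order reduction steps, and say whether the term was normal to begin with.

reduced normal form:
  λ (b : Vec (Vec Nat 5) 1) → 6
type:
  Vec (Vec Nat 5) 1 → Nat
normal-order step count: 41
term was already normal: no
first contracted redex: a beta-redex


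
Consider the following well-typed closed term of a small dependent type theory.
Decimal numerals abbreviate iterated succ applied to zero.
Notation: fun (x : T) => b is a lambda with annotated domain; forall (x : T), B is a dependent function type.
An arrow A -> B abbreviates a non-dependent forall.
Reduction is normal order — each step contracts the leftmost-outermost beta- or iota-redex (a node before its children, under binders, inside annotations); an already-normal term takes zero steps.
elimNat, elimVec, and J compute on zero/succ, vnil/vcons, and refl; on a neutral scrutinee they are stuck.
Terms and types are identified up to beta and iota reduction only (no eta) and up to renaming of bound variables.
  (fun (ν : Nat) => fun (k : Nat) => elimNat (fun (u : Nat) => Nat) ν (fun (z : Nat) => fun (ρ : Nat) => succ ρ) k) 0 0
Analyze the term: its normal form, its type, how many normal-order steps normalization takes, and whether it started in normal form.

resulting normal form:
  0
the term's type:
  Nat
steps to reach normal form (normal order): 3
started in normal form: no
first contracted redex: a beta-redex


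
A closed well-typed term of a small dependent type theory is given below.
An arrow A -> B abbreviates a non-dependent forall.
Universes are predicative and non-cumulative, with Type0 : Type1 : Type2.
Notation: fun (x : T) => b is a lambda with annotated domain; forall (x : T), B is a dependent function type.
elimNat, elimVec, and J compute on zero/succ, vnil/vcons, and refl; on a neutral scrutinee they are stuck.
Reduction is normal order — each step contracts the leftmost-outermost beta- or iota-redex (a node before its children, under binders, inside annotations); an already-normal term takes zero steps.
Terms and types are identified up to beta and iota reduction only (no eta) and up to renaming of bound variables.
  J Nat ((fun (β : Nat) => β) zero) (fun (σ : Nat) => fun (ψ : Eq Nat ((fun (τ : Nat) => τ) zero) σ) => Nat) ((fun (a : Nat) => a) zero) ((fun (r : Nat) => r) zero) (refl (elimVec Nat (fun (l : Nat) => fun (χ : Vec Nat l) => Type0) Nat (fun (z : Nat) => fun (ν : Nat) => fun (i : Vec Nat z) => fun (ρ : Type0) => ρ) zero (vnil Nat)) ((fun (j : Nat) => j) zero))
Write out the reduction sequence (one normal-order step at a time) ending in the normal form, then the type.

reduction (normal order):
  J Nat ((fun (β : Nat) => β) zero) (fun (σ : Nat) => fun (ψ : Eq Nat ((fun (τ : Nat) => τ) zero) σ) => Nat) ((fun (a : Nat) => a) zero) ((fun (r : Nat) => r) zero) (refl (elimVec Nat (fun (l : Nat) => fun (χ : Vec Nat l) => Type0) Nat (fun (z : Nat) => fun (ν : Nat) => fun (i : Vec Nat z) => fun (ρ : Type0) => ρ) zero (vnil Nat)) ((fun (j : Nat) => j) zero))
  ~> (fun (β : Nat) => β) zero
  ~> zero
the term's type:
  Nat


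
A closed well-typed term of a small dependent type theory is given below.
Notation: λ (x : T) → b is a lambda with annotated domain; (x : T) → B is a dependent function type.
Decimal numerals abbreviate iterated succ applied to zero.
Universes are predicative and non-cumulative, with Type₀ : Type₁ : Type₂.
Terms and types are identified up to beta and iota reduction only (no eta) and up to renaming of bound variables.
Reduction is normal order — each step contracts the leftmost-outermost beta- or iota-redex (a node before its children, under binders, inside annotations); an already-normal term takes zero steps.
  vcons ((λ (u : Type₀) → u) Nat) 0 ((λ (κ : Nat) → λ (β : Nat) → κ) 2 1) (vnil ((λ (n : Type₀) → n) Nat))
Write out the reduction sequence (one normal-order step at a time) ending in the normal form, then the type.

reduction (normal order):
  vcons ((λ (u : Type₀) → u) Nat) 0 ((λ (κ : Nat) → λ (β : Nat) → κ) 2 1) (vnil ((λ (n : Type₀) → n) Nat))
  ~> vcons Nat 0 ((λ (u : Nat) → λ (κ : Nat) → u) 2 1) (vnil ((λ (β : Type₀) → β) Nat))
  ~> vcons Nat 0 ((λ (u : Nat) → 2) 1) (vnil ((λ (κ : Type₀) → κ) Nat))
  ~> vcons Nat 0 2 (vnil ((λ (u : Type₀) → u) Nat))
  ~> vcons Nat 0 2 (vnil Nat)
inferred type:
  Vec Nat 1


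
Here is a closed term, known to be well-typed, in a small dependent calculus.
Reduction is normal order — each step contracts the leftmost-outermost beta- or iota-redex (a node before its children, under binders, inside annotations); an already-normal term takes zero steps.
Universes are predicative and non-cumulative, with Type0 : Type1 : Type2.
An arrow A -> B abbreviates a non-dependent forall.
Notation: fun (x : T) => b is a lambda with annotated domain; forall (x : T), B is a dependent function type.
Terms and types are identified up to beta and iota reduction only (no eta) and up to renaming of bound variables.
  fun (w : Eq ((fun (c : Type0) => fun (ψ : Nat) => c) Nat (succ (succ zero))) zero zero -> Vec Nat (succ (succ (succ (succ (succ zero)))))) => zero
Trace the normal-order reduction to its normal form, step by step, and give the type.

reduction (normal order):
  fun (w : Eq ((fun (c : Type0) => fun (ψ : Nat) => c) Nat (succ (succ zero))) zero zero -> Vec Nat (succ (succ (succ (succ (succ zero)))))) => zero
  ~> fun (w : Eq ((fun (c : Nat) => Nat) (succ (succ zero))) zero zero -> Vec Nat (succ (succ (succ (succ (succ zero)))))) => zero
  ~> fun (w : Eq Nat zero zero -> Vec Nat (succ (succ (succ (succ (succ zero)))))) => zero
the term's type:
  (Eq Nat zero zero -> Vec Nat (succ (succ (succ (succ (succ zero)))))) -> Nat


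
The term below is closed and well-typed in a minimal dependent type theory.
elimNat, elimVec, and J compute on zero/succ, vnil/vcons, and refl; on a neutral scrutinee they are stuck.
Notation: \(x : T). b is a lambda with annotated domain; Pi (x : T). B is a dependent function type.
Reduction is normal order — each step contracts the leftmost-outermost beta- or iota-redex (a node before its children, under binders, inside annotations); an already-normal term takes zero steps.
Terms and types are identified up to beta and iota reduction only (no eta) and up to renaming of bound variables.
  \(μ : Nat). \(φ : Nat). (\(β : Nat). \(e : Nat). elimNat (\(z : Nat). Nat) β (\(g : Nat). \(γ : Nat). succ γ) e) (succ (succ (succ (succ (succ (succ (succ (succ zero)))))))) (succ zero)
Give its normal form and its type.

normal form:
  \(μ : Nat). \(φ : Nat). succ (succ (succ (succ (succ (succ (succ (succ (succ zero))))))))
the term's type:
  Pi (μ : Nat). Pi (φ : Nat). Nat


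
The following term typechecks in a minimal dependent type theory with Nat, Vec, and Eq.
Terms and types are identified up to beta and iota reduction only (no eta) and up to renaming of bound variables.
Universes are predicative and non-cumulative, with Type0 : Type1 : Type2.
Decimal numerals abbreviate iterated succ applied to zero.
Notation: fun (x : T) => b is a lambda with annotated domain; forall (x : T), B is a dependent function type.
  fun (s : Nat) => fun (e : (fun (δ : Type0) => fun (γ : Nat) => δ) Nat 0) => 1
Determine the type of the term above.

type:
  forall (s : Nat), forall (e : Nat), Nat


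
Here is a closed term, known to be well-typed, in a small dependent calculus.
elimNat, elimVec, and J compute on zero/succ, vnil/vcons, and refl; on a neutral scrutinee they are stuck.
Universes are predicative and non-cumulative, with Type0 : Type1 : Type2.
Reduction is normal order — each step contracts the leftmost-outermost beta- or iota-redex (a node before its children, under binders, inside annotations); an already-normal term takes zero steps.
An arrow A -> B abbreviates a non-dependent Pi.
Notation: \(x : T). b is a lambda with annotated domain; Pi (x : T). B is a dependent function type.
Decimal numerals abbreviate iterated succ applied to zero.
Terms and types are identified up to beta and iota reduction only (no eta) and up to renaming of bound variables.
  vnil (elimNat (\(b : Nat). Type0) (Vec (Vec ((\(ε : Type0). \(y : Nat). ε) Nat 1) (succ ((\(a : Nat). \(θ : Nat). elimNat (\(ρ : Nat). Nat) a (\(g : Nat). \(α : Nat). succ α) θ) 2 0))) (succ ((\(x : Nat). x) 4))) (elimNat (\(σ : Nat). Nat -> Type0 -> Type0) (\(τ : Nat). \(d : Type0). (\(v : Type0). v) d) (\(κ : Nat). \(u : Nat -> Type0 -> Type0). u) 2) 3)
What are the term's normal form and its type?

resulting normal form:
  vnil (Vec (Vec Nat 3) 5)
the term's type:
  Vec (Vec (Vec Nat 3) 5) 0


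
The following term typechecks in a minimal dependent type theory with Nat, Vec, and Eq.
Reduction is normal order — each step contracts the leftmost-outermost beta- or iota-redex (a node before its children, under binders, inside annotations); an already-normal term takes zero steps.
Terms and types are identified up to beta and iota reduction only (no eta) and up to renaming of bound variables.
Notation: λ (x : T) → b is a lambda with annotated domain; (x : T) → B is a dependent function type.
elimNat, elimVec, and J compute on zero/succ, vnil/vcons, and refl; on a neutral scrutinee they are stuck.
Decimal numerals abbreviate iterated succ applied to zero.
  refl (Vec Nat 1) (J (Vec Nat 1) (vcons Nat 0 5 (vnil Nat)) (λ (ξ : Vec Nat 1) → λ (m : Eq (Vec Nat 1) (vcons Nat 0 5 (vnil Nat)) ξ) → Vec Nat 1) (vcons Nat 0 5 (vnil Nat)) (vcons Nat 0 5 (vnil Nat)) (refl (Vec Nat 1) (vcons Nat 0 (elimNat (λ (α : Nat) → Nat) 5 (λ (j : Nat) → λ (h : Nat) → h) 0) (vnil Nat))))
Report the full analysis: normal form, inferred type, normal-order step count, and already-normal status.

normal form:
  refl (Vec Nat 1) (vcons Nat 0 5 (vnil Nat))
the term's type:
  Eq (Vec Nat 1) (vcons Nat 0 5 (vnil Nat)) (vcons Nat 0 5 (vnil Nat))
reduction steps (normal order): 1
already normal: no
first redex: a J iota-redex


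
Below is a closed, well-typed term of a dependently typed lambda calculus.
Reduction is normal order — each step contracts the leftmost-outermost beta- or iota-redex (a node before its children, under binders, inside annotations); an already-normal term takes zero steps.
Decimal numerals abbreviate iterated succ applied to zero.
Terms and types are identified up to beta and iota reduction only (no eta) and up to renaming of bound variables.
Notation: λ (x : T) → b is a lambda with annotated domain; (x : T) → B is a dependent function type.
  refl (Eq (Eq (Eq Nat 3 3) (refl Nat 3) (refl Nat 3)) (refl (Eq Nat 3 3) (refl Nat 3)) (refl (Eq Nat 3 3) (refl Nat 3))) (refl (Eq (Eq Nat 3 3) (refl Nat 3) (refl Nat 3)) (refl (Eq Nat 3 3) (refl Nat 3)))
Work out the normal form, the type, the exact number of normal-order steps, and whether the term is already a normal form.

resulting normal form:
  refl (Eq (Eq (Eq Nat 3 3) (refl Nat 3) (refl Nat 3)) (refl (Eq Nat 3 3) (refl Nat 3)) (refl (Eq Nat 3 3) (refl Nat 3))) (refl (Eq (Eq Nat 3 3) (refl Nat 3) (refl Nat 3)) (refl (Eq Nat 3 3) (refl Nat 3)))
the term's type:
  Eq (Eq (Eq (Eq Nat 3 3) (refl Nat 3) (refl Nat 3)) (refl (Eq Nat 3 3) (refl Nat 3)) (refl (Eq Nat 3 3) (refl Nat 3))) (refl (Eq (Eq Nat 3 3) (refl Nat 3) (refl Nat 3)) (refl (Eq Nat 3 3) (refl Nat 3))) (refl (Eq (Eq Nat 3 3) (refl Nat 3) (refl Nat 3)) (refl (Eq Nat 3 3) (refl Nat 3)))
normal-order step count: 0
started in normal form: yes


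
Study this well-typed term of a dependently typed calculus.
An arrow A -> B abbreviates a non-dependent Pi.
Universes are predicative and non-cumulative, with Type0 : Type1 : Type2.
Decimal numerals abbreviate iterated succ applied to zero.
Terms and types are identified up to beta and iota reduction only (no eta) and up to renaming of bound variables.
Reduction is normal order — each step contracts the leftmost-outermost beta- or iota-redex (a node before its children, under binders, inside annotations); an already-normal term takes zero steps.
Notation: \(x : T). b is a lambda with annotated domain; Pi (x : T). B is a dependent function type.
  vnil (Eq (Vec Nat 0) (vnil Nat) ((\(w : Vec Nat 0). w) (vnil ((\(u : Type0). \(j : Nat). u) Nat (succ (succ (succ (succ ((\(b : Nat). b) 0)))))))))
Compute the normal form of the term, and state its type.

reduced normal form:
  vnil (Eq (Vec Nat 0) (vnil Nat) (vnil Nat))
inferred type:
  Vec (Eq (Vec Nat 0) (vnil Nat) (vnil Nat)) 0
observation: 3 normal-order steps separate the term from its normal form.


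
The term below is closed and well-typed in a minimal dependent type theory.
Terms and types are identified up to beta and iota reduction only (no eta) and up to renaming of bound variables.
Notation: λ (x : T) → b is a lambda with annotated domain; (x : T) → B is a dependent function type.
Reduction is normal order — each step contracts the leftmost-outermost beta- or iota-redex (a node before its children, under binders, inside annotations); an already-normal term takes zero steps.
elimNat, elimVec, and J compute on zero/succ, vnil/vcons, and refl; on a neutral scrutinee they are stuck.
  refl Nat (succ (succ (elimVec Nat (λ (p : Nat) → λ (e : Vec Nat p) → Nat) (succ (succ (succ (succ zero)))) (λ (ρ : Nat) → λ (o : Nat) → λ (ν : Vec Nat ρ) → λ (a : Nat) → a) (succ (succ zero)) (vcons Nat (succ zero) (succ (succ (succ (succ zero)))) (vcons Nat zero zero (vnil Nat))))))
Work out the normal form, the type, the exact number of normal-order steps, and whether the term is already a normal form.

normal form:
  refl Nat (succ (succ (succ (succ (succ (succ zero))))))
type:
  Eq Nat (succ (succ (succ (succ (succ (succ zero)))))) (succ (succ (succ (succ (succ (succ zero))))))
normal-order step count: 11
already normal: no
first contracted redex: an elimVec iota-redex


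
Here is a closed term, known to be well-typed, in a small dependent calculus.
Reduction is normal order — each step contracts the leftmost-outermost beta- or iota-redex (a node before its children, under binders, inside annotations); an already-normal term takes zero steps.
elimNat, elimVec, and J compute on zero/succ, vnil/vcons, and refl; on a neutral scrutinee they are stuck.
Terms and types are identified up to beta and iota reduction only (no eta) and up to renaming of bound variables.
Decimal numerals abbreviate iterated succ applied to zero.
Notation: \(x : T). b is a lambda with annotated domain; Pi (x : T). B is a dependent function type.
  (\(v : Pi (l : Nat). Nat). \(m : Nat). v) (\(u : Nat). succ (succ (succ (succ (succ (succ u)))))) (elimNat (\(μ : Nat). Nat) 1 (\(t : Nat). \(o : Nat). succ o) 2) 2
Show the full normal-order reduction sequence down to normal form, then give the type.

reduction (normal order):
  (\(v : Pi (l : Nat). Nat). \(m : Nat). v) (\(u : Nat). succ (succ (succ (succ (succ (succ u)))))) (elimNat (\(μ : Nat). Nat) 1 (\(t : Nat). \(o : Nat). succ o) 2) 2
  ~> (\(v : Nat). \(l : Nat). succ (succ (succ (succ (succ (succ l)))))) (elimNat (\(m : Nat). Nat) 1 (\(u : Nat). \(μ : Nat). succ μ) 2) 2
  ~> (\(v : Nat). succ (succ (succ (succ (succ (succ v)))))) 2
  ~> 8
the term's type:
  Nat


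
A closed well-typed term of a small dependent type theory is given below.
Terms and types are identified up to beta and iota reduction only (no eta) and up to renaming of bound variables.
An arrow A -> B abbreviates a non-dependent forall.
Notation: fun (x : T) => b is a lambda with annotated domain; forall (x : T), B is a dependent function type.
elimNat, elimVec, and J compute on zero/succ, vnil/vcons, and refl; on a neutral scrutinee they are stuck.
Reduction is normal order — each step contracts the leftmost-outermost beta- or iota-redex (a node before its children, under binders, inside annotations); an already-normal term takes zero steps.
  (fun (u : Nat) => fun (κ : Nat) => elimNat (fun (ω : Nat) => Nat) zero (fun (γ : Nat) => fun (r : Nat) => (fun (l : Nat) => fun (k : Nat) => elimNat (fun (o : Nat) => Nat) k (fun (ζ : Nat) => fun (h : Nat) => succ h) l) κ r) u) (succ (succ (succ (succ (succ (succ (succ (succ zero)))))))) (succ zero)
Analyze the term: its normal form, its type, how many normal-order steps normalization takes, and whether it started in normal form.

normal form:
  succ (succ (succ (succ (succ (succ (succ (succ zero)))))))
type:
  Nat
reduction steps (normal order): 75
started in normal form: no
first contracted redex: a beta-redex


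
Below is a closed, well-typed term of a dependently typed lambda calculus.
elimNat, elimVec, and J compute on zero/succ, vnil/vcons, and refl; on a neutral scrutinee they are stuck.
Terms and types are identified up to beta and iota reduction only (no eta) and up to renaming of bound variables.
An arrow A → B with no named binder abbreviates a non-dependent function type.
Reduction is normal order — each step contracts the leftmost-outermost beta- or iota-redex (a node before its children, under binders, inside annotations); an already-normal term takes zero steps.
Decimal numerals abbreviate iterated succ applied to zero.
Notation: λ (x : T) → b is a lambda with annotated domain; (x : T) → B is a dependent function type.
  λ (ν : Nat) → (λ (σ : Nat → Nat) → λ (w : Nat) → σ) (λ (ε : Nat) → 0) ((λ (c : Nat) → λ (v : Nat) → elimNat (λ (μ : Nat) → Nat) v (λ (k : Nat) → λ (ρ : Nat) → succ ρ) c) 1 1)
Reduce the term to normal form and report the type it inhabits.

reduced normal form:
  λ (ν : Nat) → λ (σ : Nat) → 0
the term's type:
  Nat → Nat → Nat
observation: contracting a beta-redex first, the term normalizes in 2 steps.


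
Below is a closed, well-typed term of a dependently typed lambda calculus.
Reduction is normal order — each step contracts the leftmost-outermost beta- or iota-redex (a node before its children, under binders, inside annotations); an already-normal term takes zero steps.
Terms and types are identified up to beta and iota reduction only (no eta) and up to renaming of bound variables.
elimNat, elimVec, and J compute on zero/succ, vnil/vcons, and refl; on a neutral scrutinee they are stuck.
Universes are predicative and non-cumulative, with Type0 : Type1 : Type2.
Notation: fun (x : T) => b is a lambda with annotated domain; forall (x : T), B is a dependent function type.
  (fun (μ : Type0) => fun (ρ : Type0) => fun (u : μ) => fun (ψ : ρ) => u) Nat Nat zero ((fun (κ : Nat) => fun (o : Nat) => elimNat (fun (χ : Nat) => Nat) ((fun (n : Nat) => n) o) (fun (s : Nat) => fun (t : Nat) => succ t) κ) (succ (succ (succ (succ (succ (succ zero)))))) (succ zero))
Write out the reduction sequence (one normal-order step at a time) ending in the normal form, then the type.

normal-order reduction:
  (fun (μ : Type0) => fun (ρ : Type0) => fun (u : μ) => fun (ψ : ρ) => u) Nat Nat zero ((fun (κ : Nat) => fun (o : Nat) => elimNat (fun (χ : Nat) => Nat) ((fun (n : Nat) => n) o) (fun (s : Nat) => fun (t : Nat) => succ t) κ) (succ (succ (succ (succ (succ (succ zero)))))) (succ zero))
  ~> (fun (μ : Type0) => fun (ρ : Nat) => fun (u : μ) => ρ) Nat zero ((fun (ψ : Nat) => fun (κ : Nat) => elimNat (fun (o : Nat) => Nat) ((fun (χ : Nat) => χ) κ) (fun (n : Nat) => fun (s : Nat) => succ s) ψ) (succ (succ (succ (succ (succ (succ zero)))))) (succ zero))
  ~> (fun (μ : Nat) => fun (ρ : Nat) => μ) zero ((fun (u : Nat) => fun (ψ : Nat) => elimNat (fun (κ : Nat) => Nat) ((fun (o : Nat) => o) ψ) (fun (χ : Nat) => fun (n : Nat) => succ n) u) (succ (succ (succ (succ (succ (succ zero)))))) (succ zero))
  ~> (fun (μ : Nat) => zero) ((fun (ρ : Nat) => fun (u : Nat) => elimNat (fun (ψ : Nat) => Nat) ((fun (κ : Nat) => κ) u) (fun (o : Nat) => fun (χ : Nat) => succ χ) ρ) (succ (succ (succ (succ (succ (succ zero)))))) (succ zero))
  ~> zero
type:
  Nat
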